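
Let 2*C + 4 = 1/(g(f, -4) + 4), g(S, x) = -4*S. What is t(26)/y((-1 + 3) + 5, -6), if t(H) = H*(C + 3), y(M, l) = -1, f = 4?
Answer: -299/12 ≈ -24.917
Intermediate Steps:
C = -49/24 (C = -2 + 1/(2*(-4*4 + 4)) = -2 + 1/(2*(-16 + 4)) = -2 + (½)/(-12) = -2 + (½)*(-1/12) = -2 - 1/24 = -49/24 ≈ -2.0417)
t(H) = 23*H/24 (t(H) = H*(-49/24 + 3) = H*(23/24) = 23*H/24)
t(26)/y((-1 + 3) + 5, -6) = ((23/24)*26)/(-1) = (299/12)*(-1) = -299/12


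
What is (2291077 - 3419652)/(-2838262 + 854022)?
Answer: 225715/396848 ≈ 0.56877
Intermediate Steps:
(2291077 - 3419652)/(-2838262 + 854022) = -1128575/(-1984240) = -1128575*(-1/1984240) = 225715/396848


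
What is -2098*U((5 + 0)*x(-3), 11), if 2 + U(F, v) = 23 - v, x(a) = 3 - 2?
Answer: -20980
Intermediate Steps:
x(a) = 1
U(F, v) = 21 - v (U(F, v) = -2 + (23 - v) = 21 - v)
-2098*U((5 + 0)*x(-3), 11) = -2098*(21 - 1*11) = -2098*(21 - 11) = -2098*10 = -20980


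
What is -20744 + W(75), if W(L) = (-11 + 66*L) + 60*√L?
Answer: -15805 + 300*√3 ≈ -15285.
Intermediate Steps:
W(L) = -11 + 60*√L + 66*L
-20744 + W(75) = -20744 + (-11 + 60*√75 + 66*75) = -20744 + (-11 + 60*(5*√3) + 4950) = -20744 + (-11 + 300*√3 + 4950) = -20744 + (4939 + 300*√3) = -15805 + 300*√3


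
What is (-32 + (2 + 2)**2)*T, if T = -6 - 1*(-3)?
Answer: 48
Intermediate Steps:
T = -3 (T = -6 + 3 = -3)
(-32 + (2 + 2)**2)*T = (-32 + (2 + 2)**2)*(-3) = (-32 + 4**2)*(-3) = (-32 + 16)*(-3) = -16*(-3) = 48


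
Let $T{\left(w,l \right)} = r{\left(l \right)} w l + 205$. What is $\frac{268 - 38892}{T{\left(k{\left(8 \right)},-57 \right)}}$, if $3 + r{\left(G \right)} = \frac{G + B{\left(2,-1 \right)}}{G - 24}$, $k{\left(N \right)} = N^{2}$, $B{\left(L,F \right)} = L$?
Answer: $- \frac{1042848}{234143} \approx -4.4539$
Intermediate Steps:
$r{\left(G \right)} = -3 + \frac{2 + G}{-24 + G}$ ($r{\left(G \right)} = -3 + \frac{G + 2}{G - 24} = -3 + \frac{2 + G}{-24 + G}$)
$T{\left(w,l \right)} = 205 + \frac{2 l w \left(37 - l\right)}{-24 + l}$ ($T{\left(w,l \right)} = \frac{2 \left(37 - l\right)}{-24 + l} w l + 205 = \frac{2 w \left(37 - l\right)}{-24 + l} l + 205 = \frac{2 l w \left(37 - l\right)}{-24 + l} + 205 = 205 + \frac{2 l w \left(37 - l\right)}{-24 + l}$)
$\frac{268 - 38892}{T{\left(k{\left(8 \right)},-57 \right)}} = \frac{268 - 38892}{\frac{1}{-24 - 57} \left(-4920 + 205 \left(-57\right) + 2 \left(-57\right) 8^{2} \left(37 - -57\right)\right)} = \frac{268 - 38892}{\frac{1}{-81} \left(-4920 - 11685 + 2 \left(-57\right) 64 \left(37 + 57\right)\right)} = - \frac{38624}{\left(- \frac{1}{81}\right) \left(-4920 - 11685 + 2 \left(-57\right) 64 \cdot 94\right)} = - \frac{38624}{\left(- \frac{1}{81}\right) \left(-4920 - 11685 - 685824\right)} = - \frac{38624}{\left(- \frac{1}{81}\right) \left(-702429\right)} = - \frac{38624}{\frac{234143}{27}} = \left(-38624\right) \frac{27}{234143} = - \frac{1042848}{234143}$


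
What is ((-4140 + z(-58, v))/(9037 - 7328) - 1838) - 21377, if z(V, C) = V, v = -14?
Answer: -39678633/1709 ≈ -23217.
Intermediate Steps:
((-4140 + z(-58, v))/(9037 - 7328) - 1838) - 21377 = ((-4140 - 58)/(9037 - 7328) - 1838) - 21377 = (-4198/1709 - 1838) - 21377 = -3145340/1709 - 21377 = -39678633/1709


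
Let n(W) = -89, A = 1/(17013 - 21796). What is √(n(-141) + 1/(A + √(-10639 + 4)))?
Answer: √((4872 - 425687*I*√10635)/(-1 + 4783*I*√10635)) ≈ 0.00051 - 9.434*I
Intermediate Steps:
A = -1/4783 (A = 1/(-4783) = -1/4783 ≈ -0.00020907)
√(n(-141) + 1/(A + √(-10639 + 4))) = √(-89 + 1/(-1/4783 + √(-10639 + 4))) = √(-89 + 1/(-1/4783 + √(-10635))) = √(-89 + 1/(-1/4783 + I*√10635))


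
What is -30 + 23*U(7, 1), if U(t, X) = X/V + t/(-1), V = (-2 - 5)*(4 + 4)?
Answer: -10719/56 ≈ -191.41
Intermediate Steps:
V = -56 (V = -7*8 = -56)
U(t, X) = -t - X/56 (U(t, X) = X/(-56) + t/(-1) = X*(-1/56) + t*(-1) = -X/56 - t = -t - X/56)
-30 + 23*U(7, 1) = -30 + 23*(-1*7 - 1/56*1) = -30 + 23*(-7 - 1/56) = -30 + 23*(-393/56) = -30 - 9039/56 = -10719/56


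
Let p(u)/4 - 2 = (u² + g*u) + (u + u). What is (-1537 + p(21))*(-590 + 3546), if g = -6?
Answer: -298556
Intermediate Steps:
p(u) = 8 - 16*u + 4*u² (p(u) = 8 + 4*((u² - 6*u) + (u + u)) = 8 + 4*((u² - 6*u) + 2*u) = 8 + 4*(u² - 4*u) = 8 + (-16*u + 4*u²) = 8 - 16*u + 4*u²)
(-1537 + p(21))*(-590 + 3546) = (-1537 + (8 - 16*21 + 4*21²))*(-590 + 3546) = (-1537 + (8 - 336 + 4*441))*2956 = (-1537 + (8 - 336 + 1764))*2956 = (-1537 + 1436)*2956 = -101*2956 = -298556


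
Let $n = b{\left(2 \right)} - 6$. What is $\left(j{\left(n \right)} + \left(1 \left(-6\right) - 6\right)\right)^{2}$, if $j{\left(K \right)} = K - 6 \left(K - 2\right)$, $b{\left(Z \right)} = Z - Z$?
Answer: $900$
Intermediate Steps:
$b{\left(Z \right)} = 0$
$n = -6$ ($n = 0 - 6 = -6$)
$j{\left(K \right)} = 12 - 5 K$ ($j{\left(K \right)} = K - 6 \left(-2 + K\right) = K - \left(-12 + 6 K\right) = 12 - 5 K$)
$\left(j{\left(n \right)} + \left(1 \left(-6\right) - 6\right)\right)^{2} = \left(\left(12 - -30\right) + \left(1 \left(-6\right) - 6\right)\right)^{2} = \left(\left(12 + 30\right) - 12\right)^{2} = \left(42 - 12\right)^{2} = 30^{2} = 900$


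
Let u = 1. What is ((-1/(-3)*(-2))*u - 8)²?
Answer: 676/9 ≈ 75.111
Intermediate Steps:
((-1/(-3)*(-2))*u - 8)² = ((-1/(-3)*(-2))*1 - 8)² = ((-1*(-⅓)*(-2))*1 - 8)² = (((⅓)*(-2))*1 - 8)² = (-⅔*1 - 8)² = (-⅔ - 8)² = (-26/3)² = 676/9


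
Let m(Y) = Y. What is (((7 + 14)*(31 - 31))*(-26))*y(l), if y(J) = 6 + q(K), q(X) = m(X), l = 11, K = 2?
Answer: 0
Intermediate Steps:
q(X) = X
y(J) = 8 (y(J) = 6 + 2 = 8)
(((7 + 14)*(31 - 31))*(-26))*y(l) = (((7 + 14)*(31 - 31))*(-26))*8 = ((21*0)*(-26))*8 = (0*(-26))*8 = 0*8 = 0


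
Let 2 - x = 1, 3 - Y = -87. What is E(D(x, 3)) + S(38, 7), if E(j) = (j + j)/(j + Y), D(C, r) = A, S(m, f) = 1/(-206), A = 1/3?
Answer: 141/55826 ≈ 0.0025257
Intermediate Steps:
Y = 90 (Y = 3 - 1*(-87) = 3 + 87 = 90)
x = 1 (x = 2 - 1*1 = 2 - 1 = 1)
A = ⅓ ≈ 0.33333
S(m, f) = -1/206
D(C, r) = ⅓
E(j) = 2*j/(90 + j) (E(j) = (j + j)/(j + 90) = (2*j)/(90 + j) = 2*j/(90 + j))
E(D(x, 3)) + S(38, 7) = 2*(⅓)/(90 + ⅓) - 1/206 = 2*(⅓)/(271/3) - 1/206 = 2*(⅓)*(3/271) - 1/206 = 2/271 - 1/206 = 141/55826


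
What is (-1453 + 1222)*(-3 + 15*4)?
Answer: -13167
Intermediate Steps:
(-1453 + 1222)*(-3 + 15*4) = -231*(-3 + 60) = -231*57 = -13167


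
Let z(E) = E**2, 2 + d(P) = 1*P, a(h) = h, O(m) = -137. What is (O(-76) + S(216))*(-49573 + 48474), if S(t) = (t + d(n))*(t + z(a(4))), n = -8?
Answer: -52372845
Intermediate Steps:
d(P) = -2 + P (d(P) = -2 + 1*P = -2 + P)
S(t) = (-10 + t)*(16 + t) (S(t) = (t + (-2 - 8))*(t + 4**2) = (t - 10)*(t + 16) = (-10 + t)*(16 + t))
(O(-76) + S(216))*(-49573 + 48474) = (-137 + (-160 + 216**2 + 6*216))*(-49573 + 48474) = (-137 + (-160 + 46656 + 1296))*(-1099) = (-137 + 47792)*(-1099) = 47655*(-1099) = -52372845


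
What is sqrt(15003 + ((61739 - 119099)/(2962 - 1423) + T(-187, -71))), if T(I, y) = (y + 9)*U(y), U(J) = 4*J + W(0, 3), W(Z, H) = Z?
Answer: 7*sqrt(19438539)/171 ≈ 180.48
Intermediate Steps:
U(J) = 4*J (U(J) = 4*J + 0 = 4*J)
T(I, y) = 4*y*(9 + y) (T(I, y) = (y + 9)*(4*y) = (9 + y)*(4*y) = 4*y*(9 + y))
sqrt(15003 + ((61739 - 119099)/(2962 - 1423) + T(-187, -71))) = sqrt(15003 + ((61739 - 119099)/(2962 - 1423) + 4*(-71)*(9 - 71))) = sqrt(15003 + (-57360/1539 + 4*(-71)*(-62))) = sqrt(15003 + (-57360*1/1539 + 17608)) = sqrt(15003 + (-19120/513 + 17608)) = sqrt(15003 + 9013784/513) = sqrt(16710323/513) = 7*sqrt(19438539)/171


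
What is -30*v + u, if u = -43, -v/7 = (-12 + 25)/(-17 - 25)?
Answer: -108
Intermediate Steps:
v = 13/6 (v = -7*(-12 + 25)/(-17 - 25) = -91/(-42) = -91*(-1)/42 = -7*(-13/42) = 13/6 ≈ 2.1667)
-30*v + u = -30*13/6 - 43 = -65 - 43 = -108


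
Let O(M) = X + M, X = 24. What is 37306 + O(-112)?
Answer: 37218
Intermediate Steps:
O(M) = 24 + M
37306 + O(-112) = 37306 + (24 - 112) = 37306 - 88 = 37218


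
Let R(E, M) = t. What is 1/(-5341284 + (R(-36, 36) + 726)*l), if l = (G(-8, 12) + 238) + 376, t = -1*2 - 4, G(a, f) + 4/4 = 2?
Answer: -1/4898484 ≈ -2.0414e-7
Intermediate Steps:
G(a, f) = 1 (G(a, f) = -1 + 2 = 1)
t = -6 (t = -2 - 4 = -6)
R(E, M) = -6
l = 615 (l = (1 + 238) + 376 = 239 + 376 = 615)
1/(-5341284 + (R(-36, 36) + 726)*l) = 1/(-5341284 + (-6 + 726)*615) = 1/(-5341284 + 720*615) = 1/(-5341284 + 442800) = 1/(-4898484) = -1/4898484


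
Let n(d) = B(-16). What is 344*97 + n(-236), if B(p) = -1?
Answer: 33367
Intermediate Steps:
n(d) = -1
344*97 + n(-236) = 344*97 - 1 = 33368 - 1 = 33367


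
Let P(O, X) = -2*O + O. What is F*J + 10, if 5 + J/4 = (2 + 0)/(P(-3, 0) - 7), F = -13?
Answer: 296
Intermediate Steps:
P(O, X) = -O
J = -22 (J = -20 + 4*((2 + 0)/(-1*(-3) - 7)) = -20 + 4*(2/(3 - 7)) = -20 + 4*(2/(-4)) = -20 + 4*(2*(-¼)) = -20 + 4*(-½) = -20 - 2 = -22)
F*J + 10 = -13*(-22) + 10 = 286 + 10 = 296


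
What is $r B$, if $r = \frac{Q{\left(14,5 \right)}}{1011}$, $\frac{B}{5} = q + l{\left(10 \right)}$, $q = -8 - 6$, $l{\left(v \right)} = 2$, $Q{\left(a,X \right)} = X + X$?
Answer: $- \frac{200}{337} \approx -0.59347$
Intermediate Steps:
$Q{\left(a,X \right)} = 2 X$
$q = -14$ ($q = -8 - 6 = -14$)
$B = -60$ ($B = 5 \left(-14 + 2\right) = 5 \left(-12\right) = -60$)
$r = \frac{10}{1011}$ ($r = \frac{2 \cdot 5}{1011} = 10 \cdot \frac{1}{1011} = \frac{10}{1011} \approx 0.0098912$)
$r B = \frac{10}{1011} \left(-60\right) = - \frac{200}{337}$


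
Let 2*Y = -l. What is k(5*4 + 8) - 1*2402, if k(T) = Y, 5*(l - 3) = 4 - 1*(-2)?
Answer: -24041/10 ≈ -2404.1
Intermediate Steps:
l = 21/5 (l = 3 + (4 - 1*(-2))/5 = 3 + (4 + 2)/5 = 3 + (1/5)*6 = 3 + 6/5 = 21/5 ≈ 4.2000)
Y = -21/10 (Y = (-1*21/5)/2 = (1/2)*(-21/5) = -21/10 ≈ -2.1000)
k(T) = -21/10
k(5*4 + 8) - 1*2402 = -21/10 - 1*2402 = -21/10 - 2402 = -24041/10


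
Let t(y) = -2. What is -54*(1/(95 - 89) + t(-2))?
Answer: 99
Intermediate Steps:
-54*(1/(95 - 89) + t(-2)) = -54*(1/(95 - 89) - 2) = -54*(1/6 - 2) = -54*(-11/6) = 99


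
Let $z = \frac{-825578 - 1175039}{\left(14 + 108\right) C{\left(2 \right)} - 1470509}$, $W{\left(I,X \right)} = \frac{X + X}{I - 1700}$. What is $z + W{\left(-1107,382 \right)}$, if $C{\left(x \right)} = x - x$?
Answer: $\frac{4492263043}{4127718763} \approx 1.0883$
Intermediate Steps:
$W{\left(I,X \right)} = \frac{2 X}{-1700 + I}$
$C{\left(x \right)} = 0$
$z = \frac{2000617}{1470509}$ ($z = \frac{-825578 - 1175039}{\left(14 + 108\right) 0 - 1470509} = - \frac{2000617}{122 \cdot 0 - 1470509} = - \frac{2000617}{0 - 1470509} = - \frac{2000617}{-1470509} = \left(-2000617\right) \left(- \frac{1}{1470509}\right) = \frac{2000617}{1470509} \approx 1.3605$)
$z + W{\left(-1107,382 \right)} = \frac{2000617}{1470509} + 2 \cdot 382 \frac{1}{-1700 - 1107} = \frac{2000617}{1470509} + 2 \cdot 382 \frac{1}{-2807} = \frac{2000617}{1470509} + 2 \cdot 382 \left(- \frac{1}{2807}\right) = \frac{2000617}{1470509} - \frac{764}{2807} = \frac{4492263043}{4127718763}$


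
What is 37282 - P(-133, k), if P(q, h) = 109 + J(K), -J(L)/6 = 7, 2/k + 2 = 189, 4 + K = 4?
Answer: 37215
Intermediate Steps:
K = 0 (K = -4 + 4 = 0)
k = 2/187 (k = 2/(-2 + 189) = 2/187 ≈ 0.010695)
J(L) = -42 (J(L) = -6*7 = -42)
P(q, h) = 67 (P(q, h) = 109 - 42 = 67)
37282 - P(-133, k) = 37282 - 1*67 = 37282 - 67 = 37215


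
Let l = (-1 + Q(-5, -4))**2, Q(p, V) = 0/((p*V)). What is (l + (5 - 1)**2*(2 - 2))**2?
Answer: 1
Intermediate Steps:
Q(p, V) = 0 (Q(p, V) = 0/((V*p)) = 0*(1/(V*p)) = 0)
l = 1 (l = (-1 + 0)**2 = (-1)**2 = 1)
(l + (5 - 1)**2*(2 - 2))**2 = (1 + (5 - 1)**2*(2 - 2))**2 = (1 + 4**2*0)**2 = (1 + 16*0)**2 = (1 + 0)**2 = 1**2 = 1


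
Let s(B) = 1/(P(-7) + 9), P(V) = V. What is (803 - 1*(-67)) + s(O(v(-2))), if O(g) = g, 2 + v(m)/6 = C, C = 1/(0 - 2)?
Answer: 1741/2 ≈ 870.50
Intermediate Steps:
C = -½ (C = 1/(-2) = -½ ≈ -0.50000)
v(m) = -15 (v(m) = -12 + 6*(-½) = -12 - 3 = -15)
s(B) = ½ (s(B) = 1/(-7 + 9) = 1/2 = ½)
(803 - 1*(-67)) + s(O(v(-2))) = (803 - 1*(-67)) + ½ = (803 + 67) + ½ = 870 + ½ = 1741/2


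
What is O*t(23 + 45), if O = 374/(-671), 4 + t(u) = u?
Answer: -2176/61 ≈ -35.672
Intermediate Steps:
t(u) = -4 + u
O = -34/61 (O = 374*(-1/671) = -34/61 ≈ -0.55738)
O*t(23 + 45) = -34*(-4 + (23 + 45))/61 = -34*(-4 + 68)/61 = -34/61*64 = -2176/61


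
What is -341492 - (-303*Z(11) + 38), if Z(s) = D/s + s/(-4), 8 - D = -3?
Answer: -1368241/4 ≈ -3.4206e+5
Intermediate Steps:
D = 11 (D = 8 - 1*(-3) = 8 + 3 = 11)
Z(s) = 11/s - s/4 (Z(s) = 11/s + s/(-4) = 11/s + s*(-¼) = 11/s - s/4)
-341492 - (-303*Z(11) + 38) = -341492 - (-303*(11/11 - ¼*11) + 38) = -341492 - (-303*(11*(1/11) - 11/4) + 38) = -341492 - (-303*(1 - 11/4) + 38) = -341492 - (-303*(-7/4) + 38) = -341492 - (2121/4 + 38) = -341492 - 1*2273/4 = -341492 - 2273/4 = -1368241/4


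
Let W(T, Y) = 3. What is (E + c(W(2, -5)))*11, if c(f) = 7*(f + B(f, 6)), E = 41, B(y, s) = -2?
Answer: 528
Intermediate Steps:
c(f) = -14 + 7*f (c(f) = 7*(f - 2) = 7*(-2 + f) = -14 + 7*f)
(E + c(W(2, -5)))*11 = (41 + (-14 + 7*3))*11 = (41 + (-14 + 21))*11 = (41 + 7)*11 = 48*11 = 528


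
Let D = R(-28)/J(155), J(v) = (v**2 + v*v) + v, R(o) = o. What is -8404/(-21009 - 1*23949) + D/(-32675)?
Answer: 6618564001162/35406636371625 ≈ 0.18693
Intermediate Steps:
J(v) = v + 2*v**2 (J(v) = (v**2 + v**2) + v = 2*v**2 + v = v + 2*v**2)
D = -28/48205 (D = -28*1/(155*(1 + 2*155)) = -28*1/(155*(1 + 310)) = -28/(155*311) = -28/48205 ≈ -0.00058085)
-8404/(-21009 - 1*23949) + D/(-32675) = -8404/(-21009 - 1*23949) - 28/48205/(-32675) = -8404/(-21009 - 23949) - 28/48205*(-1/32675) = -8404/(-44958) + 28/1575098375 = -8404*(-1/44958) + 28/1575098375 = 4202/22479 + 28/1575098375 = 6618564001162/35406636371625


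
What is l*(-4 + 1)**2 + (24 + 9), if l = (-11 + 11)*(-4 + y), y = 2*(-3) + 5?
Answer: 33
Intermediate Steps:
y = -1 (y = -6 + 5 = -1)
l = 0 (l = (-11 + 11)*(-4 - 1) = 0*(-5) = 0)
l*(-4 + 1)**2 + (24 + 9) = 0*(-4 + 1)**2 + (24 + 9) = 0*(-3)**2 + 33 = 0*9 + 33 = 0 + 33 = 33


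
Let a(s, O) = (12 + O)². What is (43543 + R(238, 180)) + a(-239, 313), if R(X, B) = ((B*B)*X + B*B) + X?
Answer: 7893006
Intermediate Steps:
R(X, B) = X + B² + X*B² (R(X, B) = (B²*X + B²) + X = (X*B² + B²) + X = (B² + X*B²) + X = X + B² + X*B²)
(43543 + R(238, 180)) + a(-239, 313) = (43543 + (238 + 180² + 238*180²)) + (12 + 313)² = (43543 + (238 + 32400 + 238*32400)) + 325² = (43543 + (238 + 32400 + 7711200)) + 105625 = (43543 + 7743838) + 105625 = 7787381 + 105625 = 7893006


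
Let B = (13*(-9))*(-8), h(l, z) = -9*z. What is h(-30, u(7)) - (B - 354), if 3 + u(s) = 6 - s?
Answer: -546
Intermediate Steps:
u(s) = 3 - s (u(s) = -3 + (6 - s) = 3 - s)
B = 936 (B = -117*(-8) = 936)
h(-30, u(7)) - (B - 354) = -9*(3 - 1*7) - (936 - 354) = -9*(3 - 7) - 1*582 = -9*(-4) - 582 = 36 - 582 = -546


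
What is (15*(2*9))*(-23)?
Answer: -6210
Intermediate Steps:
(15*(2*9))*(-23) = (15*18)*(-23) = 270*(-23) = -6210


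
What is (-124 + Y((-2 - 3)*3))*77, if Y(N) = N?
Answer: -10703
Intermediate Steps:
(-124 + Y((-2 - 3)*3))*77 = (-124 + (-2 - 3)*3)*77 = (-124 - 5*3)*77 = (-124 - 15)*77 = -139*77 = -10703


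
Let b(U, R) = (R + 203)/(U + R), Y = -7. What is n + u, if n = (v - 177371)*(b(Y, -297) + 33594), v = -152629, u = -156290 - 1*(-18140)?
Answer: -210638943600/19 ≈ -1.1086e+10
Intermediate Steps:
u = -138150 (u = -156290 + 18140 = -138150)
b(U, R) = (203 + R)/(R + U)
n = -210636318750/19 (n = (-152629 - 177371)*((203 - 297)/(-297 - 7) + 33594) = -330000*(-94/(-304) + 33594) = -330000*(-1/304*(-94) + 33594) = -330000*(47/152 + 33594) = -330000*5106335/152 = -210636318750/19 ≈ -1.1086e+10)
n + u = -210636318750/19 - 138150 = -210638943600/19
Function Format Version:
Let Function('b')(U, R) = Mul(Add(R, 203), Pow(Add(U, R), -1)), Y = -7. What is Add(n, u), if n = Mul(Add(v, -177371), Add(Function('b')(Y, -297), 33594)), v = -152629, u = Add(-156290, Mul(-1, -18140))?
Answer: Rational(-210638943600, 19) ≈ -1.1086e+10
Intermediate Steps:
u = -138150 (u = Add(-156290, 18140) = -138150)
Function('b')(U, R) = Mul(Pow(Add(R, U), -1), Add(203, R)) (Function('b')(U, R) = Mul(Add(203, R), Pow(Add(R, U), -1)) = Mul(Pow(Add(R, U), -1), Add(203, R)))
n = Rational(-210636318750, 19) (n = Mul(Add(-152629, -177371), Add(Mul(Pow(Add(-297, -7), -1), Add(203, -297)), 33594)) = Mul(-330000, Add(Mul(Pow(-304, -1), -94), 33594)) = Mul(-330000, Add(Mul(Rational(-1, 304), -94), 33594)) = Mul(-330000, Add(Rational(47, 152), 33594)) = Mul(-330000, Rational(5106335, 152)) = Rational(-210636318750, 19) ≈ -1.1086e+10)
Add(n, u) = Add(Rational(-210636318750, 19), -138150) = Rational(-210638943600, 19)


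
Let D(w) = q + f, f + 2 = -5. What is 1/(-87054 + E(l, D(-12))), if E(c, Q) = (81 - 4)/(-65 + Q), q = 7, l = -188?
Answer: -65/5658587 ≈ -1.1487e-5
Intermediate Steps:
f = -7 (f = -2 - 5 = -7)
D(w) = 0 (D(w) = 7 - 7 = 0)
E(c, Q) = 77/(-65 + Q)
1/(-87054 + E(l, D(-12))) = 1/(-87054 + 77/(-65 + 0)) = 1/(-87054 + 77/(-65)) = 1/(-87054 + 77*(-1/65)) = 1/(-87054 - 77/65) = 1/(-5658587/65) = -65/5658587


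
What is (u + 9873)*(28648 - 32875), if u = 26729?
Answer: -154716654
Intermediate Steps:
(u + 9873)*(28648 - 32875) = (26729 + 9873)*(28648 - 32875) = 36602*(-4227) = -154716654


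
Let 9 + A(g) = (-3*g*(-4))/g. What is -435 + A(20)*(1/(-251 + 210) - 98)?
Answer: -29892/41 ≈ -729.07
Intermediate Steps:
A(g) = 3 (A(g) = -9 + (-3*g*(-4))/g = -9 + (12*g)/g = -9 + 12 = 3)
-435 + A(20)*(1/(-251 + 210) - 98) = -435 + 3*(1/(-251 + 210) - 98) = -435 + 3*(1/(-41) - 98) = -435 + 3*(-1/41 - 98) = -435 + 3*(-4019/41) = -435 - 12057/41 = -29892/41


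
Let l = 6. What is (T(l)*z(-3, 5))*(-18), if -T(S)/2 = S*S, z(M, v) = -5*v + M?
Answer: -36288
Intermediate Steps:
z(M, v) = M - 5*v
T(S) = -2*S² (T(S) = -2*S*S = -2*S²)
(T(l)*z(-3, 5))*(-18) = ((-2*6²)*(-3 - 5*5))*(-18) = ((-2*36)*(-3 - 25))*(-18) = -72*(-28)*(-18) = 2016*(-18) = -36288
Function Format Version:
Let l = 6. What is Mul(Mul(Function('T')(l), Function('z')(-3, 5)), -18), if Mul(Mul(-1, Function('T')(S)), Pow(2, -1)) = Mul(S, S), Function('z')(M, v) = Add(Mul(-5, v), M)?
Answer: -36288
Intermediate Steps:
Function('z')(M, v) = Add(M, Mul(-5, v))
Function('T')(S) = Mul(-2, Pow(S, 2)) (Function('T')(S) = Mul(-2, Mul(S, S)) = Mul(-2, Pow(S, 2)))
Mul(Mul(Function('T')(l), Function('z')(-3, 5)), -18) = Mul(Mul(Mul(-2, Pow(6, 2)), Add(-3, Mul(-5, 5))), -18) = Mul(Mul(Mul(-2, 36), Add(-3, -25)), -18) = Mul(Mul(-72, -28), -18) = Mul(2016, -18) = -36288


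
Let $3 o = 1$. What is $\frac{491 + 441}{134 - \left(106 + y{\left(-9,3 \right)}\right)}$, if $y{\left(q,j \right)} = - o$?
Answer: $\frac{2796}{85} \approx 32.894$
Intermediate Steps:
$o = \frac{1}{3}$ ($o = \frac{1}{3} \cdot 1 = \frac{1}{3} \approx 0.33333$)
$y{\left(q,j \right)} = - \frac{1}{3}$ ($y{\left(q,j \right)} = \left(-1\right) \frac{1}{3} = - \frac{1}{3}$)
$\frac{491 + 441}{134 - \left(106 + y{\left(-9,3 \right)}\right)} = \frac{491 + 441}{134 - \frac{317}{3}} = \frac{932}{134 + \left(-106 + \frac{1}{3}\right)} = \frac{932}{134 - \frac{317}{3}} = \frac{932}{\frac{85}{3}} = 932 \cdot \frac{3}{85} = \frac{2796}{85}$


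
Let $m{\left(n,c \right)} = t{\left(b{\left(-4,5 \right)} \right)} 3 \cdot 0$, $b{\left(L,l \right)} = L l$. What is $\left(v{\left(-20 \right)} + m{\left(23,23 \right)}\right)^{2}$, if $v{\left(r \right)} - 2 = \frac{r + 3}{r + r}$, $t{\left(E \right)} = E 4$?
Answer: $\frac{9409}{1600} \approx 5.8806$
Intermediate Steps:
$t{\left(E \right)} = 4 E$
$v{\left(r \right)} = 2 + \frac{3 + r}{2 r}$ ($v{\left(r \right)} = 2 + \frac{r + 3}{r + r} = 2 + \frac{3 + r}{2 r}$)
$m{\left(n,c \right)} = 0$ ($m{\left(n,c \right)} = 4 \left(\left(-4\right) 5\right) 3 \cdot 0 = 4 \left(-20\right) 3 \cdot 0 = \left(-80\right) 3 \cdot 0 = \left(-240\right) 0 = 0$)
$\left(v{\left(-20 \right)} + m{\left(23,23 \right)}\right)^{2} = \left(\frac{3 + 5 \left(-20\right)}{2 \left(-20\right)} + 0\right)^{2} = \left(\frac{1}{2} \left(- \frac{1}{20}\right) \left(3 - 100\right) + 0\right)^{2} = \left(\frac{1}{2} \left(- \frac{1}{20}\right) \left(-97\right) + 0\right)^{2} = \left(\frac{97}{40} + 0\right)^{2} = \left(\frac{97}{40}\right)^{2} = \frac{9409}{1600}$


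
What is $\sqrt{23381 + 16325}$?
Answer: $\sqrt{39706} \approx 199.26$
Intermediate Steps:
$\sqrt{23381 + 16325} = \sqrt{39706}$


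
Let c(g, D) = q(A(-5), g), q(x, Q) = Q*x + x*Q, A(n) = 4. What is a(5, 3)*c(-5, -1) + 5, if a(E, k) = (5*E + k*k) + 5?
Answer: -1555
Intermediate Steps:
a(E, k) = 5 + k² + 5*E (a(E, k) = (5*E + k²) + 5 = (k² + 5*E) + 5 = 5 + k² + 5*E)
q(x, Q) = 2*Q*x (q(x, Q) = Q*x + Q*x = 2*Q*x)
c(g, D) = 8*g (c(g, D) = 2*g*4 = 8*g)
a(5, 3)*c(-5, -1) + 5 = (5 + 3² + 5*5)*(8*(-5)) + 5 = (5 + 9 + 25)*(-40) + 5 = 39*(-40) + 5 = -1560 + 5 = -1555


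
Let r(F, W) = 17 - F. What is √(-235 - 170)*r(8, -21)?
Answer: 81*I*√5 ≈ 181.12*I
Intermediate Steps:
√(-235 - 170)*r(8, -21) = √(-235 - 170)*(17 - 1*8) = √(-405)*(17 - 8) = (9*I*√5)*9 = 81*I*√5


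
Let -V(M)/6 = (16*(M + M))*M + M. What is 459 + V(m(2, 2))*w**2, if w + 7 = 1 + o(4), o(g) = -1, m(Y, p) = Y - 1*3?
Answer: -8655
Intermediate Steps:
m(Y, p) = -3 + Y (m(Y, p) = Y - 3 = -3 + Y)
w = -7 (w = -7 + (1 - 1) = -7 + 0 = -7)
V(M) = -192*M**2 - 6*M (V(M) = -6*((16*(M + M))*M + M) = -6*((16*(2*M))*M + M) = -6*((32*M)*M + M) = -6*(32*M**2 + M) = -6*(M + 32*M**2) = -192*M**2 - 6*M)
459 + V(m(2, 2))*w**2 = 459 - 6*(-3 + 2)*(1 + 32*(-3 + 2))*(-7)**2 = 459 - 6*(-1)*(1 + 32*(-1))*49 = 459 - 6*(-1)*(1 - 32)*49 = 459 - 6*(-1)*(-31)*49 = 459 - 186*49 = 459 - 9114 = -8655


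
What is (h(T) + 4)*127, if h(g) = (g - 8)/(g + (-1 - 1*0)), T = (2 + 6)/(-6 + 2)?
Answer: 2794/3 ≈ 931.33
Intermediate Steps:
T = -2 (T = 8/(-4) = 8*(-¼) = -2)
h(g) = (-8 + g)/(-1 + g) (h(g) = (-8 + g)/(g + (-1 + 0)) = (-8 + g)/(g - 1) = (-8 + g)/(-1 + g))
(h(T) + 4)*127 = ((-8 - 2)/(-1 - 2) + 4)*127 = (-10/(-3) + 4)*127 = (-⅓*(-10) + 4)*127 = (10/3 + 4)*127 = (22/3)*127 = 2794/3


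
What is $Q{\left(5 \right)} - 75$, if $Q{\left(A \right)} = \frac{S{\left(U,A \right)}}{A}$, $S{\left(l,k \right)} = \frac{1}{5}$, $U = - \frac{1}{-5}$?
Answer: $- \frac{1874}{25} \approx -74.96$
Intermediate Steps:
$U = \frac{1}{5}$ ($U = \left(-1\right) \left(- \frac{1}{5}\right) = \frac{1}{5} \approx 0.2$)
$S{\left(l,k \right)} = \frac{1}{5}$
$Q{\left(A \right)} = \frac{1}{5 A}$
$Q{\left(5 \right)} - 75 = \frac{1}{5 \cdot 5} - 75 = \frac{1}{5} \cdot \frac{1}{5} - 75 = \frac{1}{25} - 75 = - \frac{1874}{25}$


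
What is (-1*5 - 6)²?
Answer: 121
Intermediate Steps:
(-1*5 - 6)² = (-5 - 6)² = (-11)² = 121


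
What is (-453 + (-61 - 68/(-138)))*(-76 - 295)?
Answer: 13145272/69 ≈ 1.9051e+5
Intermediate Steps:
(-453 + (-61 - 68/(-138)))*(-76 - 295) = (-453 + (-61 - 68*(-1)/138))*(-371) = (-453 + (-61 - 1*(-34/69)))*(-371) = (-453 + (-61 + 34/69))*(-371) = (-453 - 4175/69)*(-371) = -35432/69*(-371) = 13145272/69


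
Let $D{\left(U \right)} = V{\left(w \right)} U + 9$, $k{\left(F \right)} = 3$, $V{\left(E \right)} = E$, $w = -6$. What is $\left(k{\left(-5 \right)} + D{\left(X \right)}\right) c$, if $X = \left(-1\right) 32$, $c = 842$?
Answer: $171768$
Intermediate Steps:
$X = -32$
$D{\left(U \right)} = 9 - 6 U$ ($D{\left(U \right)} = - 6 U + 9 = 9 - 6 U$)
$\left(k{\left(-5 \right)} + D{\left(X \right)}\right) c = \left(3 + \left(9 - -192\right)\right) 842 = \left(3 + \left(9 + 192\right)\right) 842 = \left(3 + 201\right) 842 = 204 \cdot 842 = 171768$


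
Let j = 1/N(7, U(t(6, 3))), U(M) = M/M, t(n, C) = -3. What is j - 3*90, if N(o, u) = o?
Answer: -1889/7 ≈ -269.86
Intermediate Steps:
U(M) = 1
j = ⅐ (j = 1/7 = ⅐ ≈ 0.14286)
j - 3*90 = ⅐ - 3*90 = ⅐ - 270 = -1889/7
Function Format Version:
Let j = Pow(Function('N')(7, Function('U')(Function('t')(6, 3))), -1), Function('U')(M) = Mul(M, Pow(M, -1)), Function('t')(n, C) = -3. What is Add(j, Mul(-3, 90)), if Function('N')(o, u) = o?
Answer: Rational(-1889, 7) ≈ -269.86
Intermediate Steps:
Function('U')(M) = 1
j = Rational(1, 7) (j = Pow(7, -1) = Rational(1, 7) ≈ 0.14286)
Add(j, Mul(-3, 90)) = Add(Rational(1, 7), Mul(-3, 90)) = Add(Rational(1, 7), -270) = Rational(-1889, 7)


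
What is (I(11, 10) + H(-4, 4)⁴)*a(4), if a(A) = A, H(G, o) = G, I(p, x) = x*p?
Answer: 1464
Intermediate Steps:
I(p, x) = p*x
(I(11, 10) + H(-4, 4)⁴)*a(4) = (11*10 + (-4)⁴)*4 = (110 + 256)*4 = 366*4 = 1464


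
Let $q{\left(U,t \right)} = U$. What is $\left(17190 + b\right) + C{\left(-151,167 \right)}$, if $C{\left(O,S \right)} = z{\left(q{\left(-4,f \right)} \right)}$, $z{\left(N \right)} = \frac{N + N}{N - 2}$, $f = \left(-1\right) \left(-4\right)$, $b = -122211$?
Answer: $- \frac{315059}{3} \approx -1.0502 \cdot 10^{5}$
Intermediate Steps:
$f = 4$
$z{\left(N \right)} = \frac{2 N}{-2 + N}$
$C{\left(O,S \right)} = \frac{4}{3}$ ($C{\left(O,S \right)} = 2 \left(-4\right) \frac{1}{-2 - 4} = 2 \left(-4\right) \frac{1}{-6} = 2 \left(-4\right) \left(- \frac{1}{6}\right) = \frac{4}{3}$)
$\left(17190 + b\right) + C{\left(-151,167 \right)} = \left(17190 - 122211\right) + \frac{4}{3} = -105021 + \frac{4}{3} = - \frac{315059}{3}$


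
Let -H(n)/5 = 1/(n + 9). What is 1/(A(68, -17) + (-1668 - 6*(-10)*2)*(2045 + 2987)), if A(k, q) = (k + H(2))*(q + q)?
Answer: -11/85710158 ≈ -1.2834e-7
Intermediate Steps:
H(n) = -5/(9 + n) (H(n) = -5/(n + 9) = -5/(9 + n))
A(k, q) = 2*q*(-5/11 + k) (A(k, q) = (k - 5/(9 + 2))*(q + q) = (k - 5/11)*(2*q) = (-5/11 + k)*(2*q) = 2*q*(-5/11 + k))
1/(A(68, -17) + (-1668 - 6*(-10)*2)*(2045 + 2987)) = 1/((2/11)*(-17)*(-5 + 11*68) + (-1668 - 6*(-10)*2)*(2045 + 2987)) = 1/((2/11)*(-17)*(-5 + 748) + (-1668 + 60*2)*5032) = 1/((2/11)*(-17)*743 + (-1668 + 120)*5032) = 1/(-25262/11 - 1548*5032) = 1/(-25262/11 - 7789536) = 1/(-85710158/11) = -11/85710158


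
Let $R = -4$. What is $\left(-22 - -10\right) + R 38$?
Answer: $-164$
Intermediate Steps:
$\left(-22 - -10\right) + R 38 = \left(-22 - -10\right) - 152 = \left(-22 + 10\right) - 152 = -12 - 152 = -164$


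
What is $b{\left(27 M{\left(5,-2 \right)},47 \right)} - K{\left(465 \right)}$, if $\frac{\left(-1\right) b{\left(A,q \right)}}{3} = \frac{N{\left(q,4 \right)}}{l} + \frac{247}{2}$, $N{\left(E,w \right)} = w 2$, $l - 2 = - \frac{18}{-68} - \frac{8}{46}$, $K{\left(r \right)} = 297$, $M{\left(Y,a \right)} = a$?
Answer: $- \frac{740087}{1090} \approx -678.98$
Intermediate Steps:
$l = \frac{1635}{782}$ ($l = 2 - \left(- \frac{9}{34} + \frac{4}{23}\right) = 2 - - \frac{71}{782} = 2 + \left(\frac{9}{34} - \frac{4}{23}\right) = 2 + \frac{71}{782} = \frac{1635}{782} \approx 2.0908$)
$N{\left(E,w \right)} = 2 w$
$b{\left(A,q \right)} = - \frac{416357}{1090}$ ($b{\left(A,q \right)} = - 3 \left(\frac{2 \cdot 4}{\frac{1635}{782}} + \frac{247}{2}\right) = - 3 \left(8 \cdot \frac{782}{1635} + 247 \cdot \frac{1}{2}\right) = - 3 \left(\frac{6256}{1635} + \frac{247}{2}\right) = \left(-3\right) \frac{416357}{3270} = - \frac{416357}{1090}$)
$b{\left(27 M{\left(5,-2 \right)},47 \right)} - K{\left(465 \right)} = - \frac{416357}{1090} - 297 = - \frac{740087}{1090}$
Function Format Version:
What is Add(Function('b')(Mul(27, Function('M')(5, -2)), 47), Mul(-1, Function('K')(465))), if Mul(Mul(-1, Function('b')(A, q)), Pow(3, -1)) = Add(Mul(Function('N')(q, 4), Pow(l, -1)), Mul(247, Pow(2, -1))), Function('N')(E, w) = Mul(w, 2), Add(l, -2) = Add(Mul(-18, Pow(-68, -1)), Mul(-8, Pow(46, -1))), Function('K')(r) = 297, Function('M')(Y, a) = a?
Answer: Rational(-740087, 1090) ≈ -678.98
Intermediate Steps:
l = Rational(1635, 782) (l = Add(2, Add(Mul(-18, Pow(-68, -1)), Mul(-8, Pow(46, -1)))) = Add(2, Add(Mul(-18, Rational(-1, 68)), Mul(-8, Rational(1, 46)))) = Add(2, Add(Rational(9, 34), Rational(-4, 23))) = Add(2, Rational(71, 782)) = Rational(1635, 782) ≈ 2.0908)
Function('N')(E, w) = Mul(2, w)
Function('b')(A, q) = Rational(-416357, 1090) (Function('b')(A, q) = Mul(-3, Add(Mul(Mul(2, 4), Pow(Rational(1635, 782), -1)), Mul(247, Pow(2, -1)))) = Mul(-3, Add(Mul(8, Rational(782, 1635)), Mul(247, Rational(1, 2)))) = Mul(-3, Add(Rational(6256, 1635), Rational(247, 2))) = Mul(-3, Rational(416357, 3270)) = Rational(-416357, 1090))
Add(Function('b')(Mul(27, Function('M')(5, -2)), 47), Mul(-1, Function('K')(465))) = Add(Rational(-416357, 1090), Mul(-1, 297)) = Add(Rational(-416357, 1090), -297) = Rational(-740087, 1090)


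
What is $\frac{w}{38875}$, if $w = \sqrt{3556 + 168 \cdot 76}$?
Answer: $\frac{2 \sqrt{4081}}{38875} \approx 0.0032866$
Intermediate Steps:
$w = 2 \sqrt{4081}$ ($w = \sqrt{3556 + 12768} = \sqrt{16324} = 2 \sqrt{4081} \approx 127.77$)
$\frac{w}{38875} = \frac{2 \sqrt{4081}}{38875}$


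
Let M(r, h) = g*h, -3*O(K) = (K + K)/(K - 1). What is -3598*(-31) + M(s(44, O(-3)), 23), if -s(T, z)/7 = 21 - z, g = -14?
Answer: 111216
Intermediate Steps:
O(K) = -2*K/(3*(-1 + K)) (O(K) = -(K + K)/(3*(K - 1)) = -2*K/(3*(-1 + K)))
s(T, z) = -147 + 7*z (s(T, z) = -7*(21 - z) = -147 + 7*z)
M(r, h) = -14*h
-3598*(-31) + M(s(44, O(-3)), 23) = -3598*(-31) - 14*23 = 111538 - 322 = 111216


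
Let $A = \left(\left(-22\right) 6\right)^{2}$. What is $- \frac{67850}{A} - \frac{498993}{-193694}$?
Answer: $- \frac{1111920967}{843731064} \approx -1.3179$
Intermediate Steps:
$A = 17424$ ($A = \left(-132\right)^{2} = 17424$)
$- \frac{67850}{A} - \frac{498993}{-193694} = - \frac{67850}{17424} - \frac{498993}{-193694} = \left(-67850\right) \frac{1}{17424} - - \frac{498993}{193694} = - \frac{33925}{8712} + \frac{498993}{193694} = - \frac{1111920967}{843731064}$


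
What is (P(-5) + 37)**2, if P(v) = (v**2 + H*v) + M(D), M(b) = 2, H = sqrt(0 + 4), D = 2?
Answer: 2916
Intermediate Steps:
H = 2 (H = sqrt(4) = 2)
P(v) = 2 + v**2 + 2*v (P(v) = (v**2 + 2*v) + 2 = 2 + v**2 + 2*v)
(P(-5) + 37)**2 = ((2 + (-5)**2 + 2*(-5)) + 37)**2 = ((2 + 25 - 10) + 37)**2 = (17 + 37)**2 = 54**2 = 2916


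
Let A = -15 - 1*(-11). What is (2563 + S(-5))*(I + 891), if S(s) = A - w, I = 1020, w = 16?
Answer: 4859673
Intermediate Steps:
A = -4 (A = -15 + 11 = -4)
S(s) = -20 (S(s) = -4 - 1*16 = -4 - 16 = -20)
(2563 + S(-5))*(I + 891) = (2563 - 20)*(1020 + 891) = 2543*1911 = 4859673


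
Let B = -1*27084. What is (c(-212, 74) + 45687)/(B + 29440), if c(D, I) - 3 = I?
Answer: 11441/589 ≈ 19.424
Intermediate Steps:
c(D, I) = 3 + I
B = -27084
(c(-212, 74) + 45687)/(B + 29440) = ((3 + 74) + 45687)/(-27084 + 29440) = (77 + 45687)/2356 = 45764*(1/2356) = 11441/589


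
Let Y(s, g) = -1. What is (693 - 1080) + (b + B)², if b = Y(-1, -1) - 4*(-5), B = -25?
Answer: -351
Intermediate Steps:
b = 19 (b = -1 - 4*(-5) = -1 + 20 = 19)
(693 - 1080) + (b + B)² = (693 - 1080) + (19 - 25)² = -387 + (-6)² = -387 + 36 = -351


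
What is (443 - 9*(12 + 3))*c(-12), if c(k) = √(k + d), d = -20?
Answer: 1232*I*√2 ≈ 1742.3*I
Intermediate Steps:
c(k) = √(-20 + k) (c(k) = √(k - 20) = √(-20 + k))
(443 - 9*(12 + 3))*c(-12) = (443 - 9*(12 + 3))*√(-20 - 12) = (443 - 9*15)*√(-32) = (443 - 135)*(4*I*√2) = 308*(4*I*√2) = 1232*I*√2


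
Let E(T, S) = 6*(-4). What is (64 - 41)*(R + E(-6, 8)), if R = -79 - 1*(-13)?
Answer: -2070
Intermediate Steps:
E(T, S) = -24
R = -66 (R = -79 + 13 = -66)
(64 - 41)*(R + E(-6, 8)) = (64 - 41)*(-66 - 24) = 23*(-90) = -2070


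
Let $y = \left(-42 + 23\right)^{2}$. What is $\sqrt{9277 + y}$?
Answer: $\sqrt{9638} \approx 98.173$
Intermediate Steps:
$y = 361$ ($y = \left(-19\right)^{2} = 361$)
$\sqrt{9277 + y} = \sqrt{9277 + 361} = \sqrt{9638}$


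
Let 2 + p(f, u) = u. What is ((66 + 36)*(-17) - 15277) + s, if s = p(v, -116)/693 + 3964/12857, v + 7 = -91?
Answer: -151565095985/8909901 ≈ -17011.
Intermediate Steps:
v = -98 (v = -7 - 91 = -98)
p(f, u) = -2 + u
s = 1229926/8909901 (s = (-2 - 116)/693 + 3964/12857 = -118*1/693 + 3964*(1/12857) = -118/693 + 3964/12857 = 1229926/8909901 ≈ 0.13804)
((66 + 36)*(-17) - 15277) + s = ((66 + 36)*(-17) - 15277) + 1229926/8909901 = (102*(-17) - 15277) + 1229926/8909901 = (-1734 - 15277) + 1229926/8909901 = -17011 + 1229926/8909901 = -151565095985/8909901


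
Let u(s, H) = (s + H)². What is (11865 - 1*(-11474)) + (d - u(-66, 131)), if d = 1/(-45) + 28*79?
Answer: 959669/45 ≈ 21326.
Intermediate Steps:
u(s, H) = (H + s)²
d = 99539/45 (d = -1/45 + 2212 = 99539/45 ≈ 2212.0)
(11865 - 1*(-11474)) + (d - u(-66, 131)) = (11865 - 1*(-11474)) + (99539/45 - (131 - 66)²) = (11865 + 11474) + (99539/45 - 1*65²) = 23339 + (99539/45 - 1*4225) = 23339 + (99539/45 - 4225) = 23339 - 90586/45 = 959669/45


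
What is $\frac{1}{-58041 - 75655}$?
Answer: $- \frac{1}{133696} \approx -7.4797 \cdot 10^{-6}$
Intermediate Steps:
$\frac{1}{-58041 - 75655} = \frac{1}{-133696} = - \frac{1}{133696}$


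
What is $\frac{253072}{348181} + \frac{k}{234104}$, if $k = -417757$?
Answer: $- \frac{86209882529}{81510564824} \approx -1.0577$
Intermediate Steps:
$\frac{253072}{348181} + \frac{k}{234104} = \frac{253072}{348181} - \frac{417757}{234104} = - \frac{86209882529}{81510564824}$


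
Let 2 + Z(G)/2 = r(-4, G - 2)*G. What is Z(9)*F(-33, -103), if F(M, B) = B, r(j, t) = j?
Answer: 7828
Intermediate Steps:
Z(G) = -4 - 8*G (Z(G) = -4 + 2*(-4*G) = -4 - 8*G)
Z(9)*F(-33, -103) = (-4 - 8*9)*(-103) = (-4 - 72)*(-103) = -76*(-103) = 7828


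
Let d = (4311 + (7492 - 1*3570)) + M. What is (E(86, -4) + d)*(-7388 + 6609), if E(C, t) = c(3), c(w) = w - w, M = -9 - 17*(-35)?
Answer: -6870001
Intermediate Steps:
M = 586 (M = -9 + 595 = 586)
d = 8819 (d = (4311 + (7492 - 1*3570)) + 586 = (4311 + (7492 - 3570)) + 586 = (4311 + 3922) + 586 = 8233 + 586 = 8819)
c(w) = 0
E(C, t) = 0
(E(86, -4) + d)*(-7388 + 6609) = (0 + 8819)*(-7388 + 6609) = 8819*(-779) = -6870001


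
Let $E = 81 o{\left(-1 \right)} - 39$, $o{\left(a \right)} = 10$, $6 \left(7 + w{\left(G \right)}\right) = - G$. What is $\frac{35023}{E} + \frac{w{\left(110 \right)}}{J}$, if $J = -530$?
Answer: $\frac{9290861}{204315} \approx 45.473$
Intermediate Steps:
$w{\left(G \right)} = -7 - \frac{G}{6}$ ($w{\left(G \right)} = -7 + \frac{\left(-1\right) G}{6} = -7 - \frac{G}{6}$)
$E = 771$ ($E = 81 \cdot 10 - 39 = 810 - 39 = 771$)
$\frac{35023}{E} + \frac{w{\left(110 \right)}}{J} = \frac{35023}{771} + \frac{-7 - \frac{55}{3}}{-530} = 35023 \cdot \frac{1}{771} + \left(-7 - \frac{55}{3}\right) \left(- \frac{1}{530}\right) = \frac{35023}{771} - - \frac{38}{795} = \frac{35023}{771} + \frac{38}{795} = \frac{9290861}{204315}$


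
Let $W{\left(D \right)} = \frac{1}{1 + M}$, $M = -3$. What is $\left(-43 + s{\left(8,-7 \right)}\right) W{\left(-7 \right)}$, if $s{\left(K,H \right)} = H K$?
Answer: $\frac{99}{2} \approx 49.5$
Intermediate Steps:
$W{\left(D \right)} = - \frac{1}{2}$ ($W{\left(D \right)} = \frac{1}{1 - 3} = \frac{1}{-2} = - \frac{1}{2}$)
$\left(-43 + s{\left(8,-7 \right)}\right) W{\left(-7 \right)} = \left(-43 - 56\right) \left(- \frac{1}{2}\right) = \left(-99\right) \left(- \frac{1}{2}\right) = \frac{99}{2}$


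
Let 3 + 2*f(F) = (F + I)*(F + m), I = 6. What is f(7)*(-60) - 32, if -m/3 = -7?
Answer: -10862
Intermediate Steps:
m = 21 (m = -3*(-7) = 21)
f(F) = -3/2 + (6 + F)*(21 + F)/2 (f(F) = -3/2 + ((F + 6)*(F + 21))/2 = -3/2 + ((6 + F)*(21 + F))/2 = -3/2 + (6 + F)*(21 + F)/2)
f(7)*(-60) - 32 = (123/2 + (½)*7² + (27/2)*7)*(-60) - 32 = (123/2 + (½)*49 + 189/2)*(-60) - 32 = (123/2 + 49/2 + 189/2)*(-60) - 32 = (361/2)*(-60) - 32 = -10830 - 32 = -10862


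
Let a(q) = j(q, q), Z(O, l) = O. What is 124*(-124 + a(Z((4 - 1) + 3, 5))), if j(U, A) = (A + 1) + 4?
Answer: -14012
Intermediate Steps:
j(U, A) = 5 + A (j(U, A) = (1 + A) + 4 = 5 + A)
a(q) = 5 + q
124*(-124 + a(Z((4 - 1) + 3, 5))) = 124*(-124 + (5 + ((4 - 1) + 3))) = 124*(-124 + (5 + (3 + 3))) = 124*(-124 + (5 + 6)) = 124*(-124 + 11) = 124*(-113) = -14012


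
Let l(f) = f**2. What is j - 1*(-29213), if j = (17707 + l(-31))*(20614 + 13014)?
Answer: 627796717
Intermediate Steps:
j = 627767504 (j = (17707 + (-31)**2)*(20614 + 13014) = (17707 + 961)*33628 = 18668*33628 = 627767504)
j - 1*(-29213) = 627767504 - 1*(-29213) = 627767504 + 29213 = 627796717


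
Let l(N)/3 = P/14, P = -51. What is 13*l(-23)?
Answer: -1989/14 ≈ -142.07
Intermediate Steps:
l(N) = -153/14 (l(N) = 3*(-51/14) = -153/14)
13*l(-23) = 13*(-153/14) = -1989/14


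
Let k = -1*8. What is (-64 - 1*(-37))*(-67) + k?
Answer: 1801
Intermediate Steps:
k = -8
(-64 - 1*(-37))*(-67) + k = (-64 - 1*(-37))*(-67) - 8 = (-64 + 37)*(-67) - 8 = -27*(-67) - 8 = 1809 - 8 = 1801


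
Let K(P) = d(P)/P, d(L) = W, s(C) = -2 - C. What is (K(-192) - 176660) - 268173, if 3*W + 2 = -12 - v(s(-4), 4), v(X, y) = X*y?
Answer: -128111893/288 ≈ -4.4483e+5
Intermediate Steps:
W = -22/3 (W = -⅔ + (-12 - (-2 - 1*(-4))*4)/3 = -⅔ + (-12 - (-2 + 4)*4)/3 = -⅔ + (-12 - 2*4)/3 = -⅔ + (-12 - 1*8)/3 = -⅔ + (-12 - 8)/3 = -⅔ + (⅓)*(-20) = -⅔ - 20/3 = -22/3 ≈ -7.3333)
d(L) = -22/3
K(P) = -22/(3*P)
(K(-192) - 176660) - 268173 = (-22/3/(-192) - 176660) - 268173 = (-22/3*(-1/192) - 176660) - 268173 = (11/288 - 176660) - 268173 = -50878069/288 - 268173 = -128111893/288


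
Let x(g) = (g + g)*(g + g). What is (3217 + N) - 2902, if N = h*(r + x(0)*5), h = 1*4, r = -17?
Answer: 247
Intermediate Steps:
x(g) = 4*g² (x(g) = (2*g)*(2*g) = 4*g²)
h = 4
N = -68 (N = 4*(-17 + (4*0²)*5) = 4*(-17 + (4*0)*5) = 4*(-17 + 0*5) = 4*(-17 + 0) = 4*(-17) = -68)
(3217 + N) - 2902 = (3217 - 68) - 2902 = 3149 - 2902 = 247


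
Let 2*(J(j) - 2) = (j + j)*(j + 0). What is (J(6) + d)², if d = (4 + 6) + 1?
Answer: 2401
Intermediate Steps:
d = 11 (d = 10 + 1 = 11)
J(j) = 2 + j² (J(j) = 2 + ((j + j)*(j + 0))/2 = 2 + ((2*j)*j)/2 = 2 + (2*j²)/2 = 2 + j²)
(J(6) + d)² = ((2 + 6²) + 11)² = ((2 + 36) + 11)² = (38 + 11)² = 49² = 2401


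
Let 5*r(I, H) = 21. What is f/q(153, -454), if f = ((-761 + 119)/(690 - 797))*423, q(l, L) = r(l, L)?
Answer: 4230/7 ≈ 604.29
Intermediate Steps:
r(I, H) = 21/5 (r(I, H) = (1/5)*21 = 21/5)
q(l, L) = 21/5
f = 2538 (f = -642/(-107)*423 = -642*(-1/107)*423 = 6*423 = 2538)
f/q(153, -454) = 2538/(21/5) = 2538*(5/21) = 4230/7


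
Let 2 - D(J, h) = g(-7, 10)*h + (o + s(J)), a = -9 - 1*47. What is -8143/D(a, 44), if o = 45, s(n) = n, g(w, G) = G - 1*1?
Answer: 8143/383 ≈ 21.261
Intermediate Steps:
g(w, G) = -1 + G (g(w, G) = G - 1 = -1 + G)
a = -56 (a = -9 - 47 = -56)
D(J, h) = -43 - J - 9*h (D(J, h) = 2 - ((-1 + 10)*h + (45 + J)) = 2 - (9*h + (45 + J)) = 2 - (45 + J + 9*h) = 2 + (-45 - J - 9*h) = -43 - J - 9*h)
-8143/D(a, 44) = -8143/(-43 - 1*(-56) - 9*44) = -8143/(-43 + 56 - 396) = -8143/(-383) = -8143*(-1/383) = 8143/383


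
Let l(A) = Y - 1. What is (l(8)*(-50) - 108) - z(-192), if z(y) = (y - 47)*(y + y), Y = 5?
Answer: -92084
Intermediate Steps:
z(y) = 2*y*(-47 + y) (z(y) = (-47 + y)*(2*y) = 2*y*(-47 + y))
l(A) = 4 (l(A) = 5 - 1 = 4)
(l(8)*(-50) - 108) - z(-192) = (4*(-50) - 108) - 2*(-192)*(-47 - 192) = (-200 - 108) - 2*(-192)*(-239) = -308 - 1*91776 = -308 - 91776 = -92084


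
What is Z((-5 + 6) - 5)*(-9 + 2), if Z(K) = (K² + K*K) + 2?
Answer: -238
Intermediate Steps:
Z(K) = 2 + 2*K² (Z(K) = (K² + K²) + 2 = 2*K² + 2 = 2 + 2*K²)
Z((-5 + 6) - 5)*(-9 + 2) = (2 + 2*((-5 + 6) - 5)²)*(-9 + 2) = (2 + 2*(1 - 5)²)*(-7) = (2 + 2*(-4)²)*(-7) = (2 + 2*16)*(-7) = (2 + 32)*(-7) = 34*(-7) = -238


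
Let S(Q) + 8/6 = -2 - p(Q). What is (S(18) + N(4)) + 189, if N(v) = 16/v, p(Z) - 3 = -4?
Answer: 572/3 ≈ 190.67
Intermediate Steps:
p(Z) = -1 (p(Z) = 3 - 4 = -1)
S(Q) = -7/3 (S(Q) = -4/3 + (-2 - 1*(-1)) = -4/3 + (-2 + 1) = -4/3 - 1 = -7/3)
(S(18) + N(4)) + 189 = (-7/3 + 16/4) + 189 = (-7/3 + 16*(1/4)) + 189 = (-7/3 + 4) + 189 = 5/3 + 189 = 572/3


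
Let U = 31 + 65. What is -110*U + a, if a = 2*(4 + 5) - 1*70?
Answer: -10612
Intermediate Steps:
U = 96
a = -52 (a = 2*9 - 70 = 18 - 70 = -52)
-110*U + a = -110*96 - 52 = -10560 - 52 = -10612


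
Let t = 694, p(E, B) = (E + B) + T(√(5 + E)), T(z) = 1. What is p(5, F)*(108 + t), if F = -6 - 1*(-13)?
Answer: 10426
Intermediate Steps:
F = 7 (F = -6 + 13 = 7)
p(E, B) = 1 + B + E (p(E, B) = (E + B) + 1 = (B + E) + 1 = 1 + B + E)
p(5, F)*(108 + t) = (1 + 7 + 5)*(108 + 694) = 13*802 = 10426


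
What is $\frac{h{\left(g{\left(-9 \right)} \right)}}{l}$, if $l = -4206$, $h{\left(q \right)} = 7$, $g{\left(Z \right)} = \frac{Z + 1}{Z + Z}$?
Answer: $- \frac{7}{4206} \approx -0.0016643$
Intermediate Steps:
$g{\left(Z \right)} = \frac{1 + Z}{2 Z}$
$\frac{h{\left(g{\left(-9 \right)} \right)}}{l} = \frac{7}{-4206} = 7 \left(- \frac{1}{4206}\right) = - \frac{7}{4206}$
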